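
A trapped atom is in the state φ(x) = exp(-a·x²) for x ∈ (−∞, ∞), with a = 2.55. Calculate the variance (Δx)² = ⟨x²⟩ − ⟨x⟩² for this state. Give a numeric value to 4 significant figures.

0.09804

Compute ⟨x⟩ and ⟨x²⟩ separately, then (Δx)² = ⟨x²⟩ − ⟨x⟩².
Gaussian moments: ∫x^(2j)·e^(−2ax²) dx = (2j−1)!!/(4a)^j · √(π/(2a)), odd powers integrate to 0; here √(π/(2a)) = 0.78486.
Normalization: ∫|φ|² dx = 0.78486.
⟨x⟩ = 0.0000 and ⟨x²⟩ = 0.098039.
(Δx)² = 0.098039 − (0.0000)² = 0.098039.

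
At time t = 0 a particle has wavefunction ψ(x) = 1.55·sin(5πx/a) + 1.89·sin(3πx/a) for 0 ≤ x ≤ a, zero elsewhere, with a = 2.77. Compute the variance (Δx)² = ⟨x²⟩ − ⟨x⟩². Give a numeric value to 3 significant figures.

Compute ⟨x⟩ and ⟨x²⟩ separately, then (Δx)² = ⟨x²⟩ − ⟨x⟩².
On 0 ≤ x ≤ a (j ≠ l): ∫sin²(jπx/a) dx = a/2, ∫sin(jπx/a)·sin(lπx/a) dx = 0; diagonal moments ∫x·sin²(jπx/a) dx = a²/4, ∫x²·sin²(jπx/a) dx = a³·(1/6 − 1/(4j²π²)); cross terms ∫x·sin(jπx/a)·sin(lπx/a) dx = 0 for j + l even and −4jla²/(π²(j² − l²)²) for j + l odd, ∫x²·sin(jπx/a)·sin(lπx/a) dx = (−1)^(j+l)·4jla³/(π²(j² − l²)²); higher powers the same way via product-to-sum and parts.
Normalization: ∫|ψ|² dx = 8.2748.
⟨x⟩ = 1.3850 and ⟨x²⟩ = 2.8829.
(Δx)² = 2.8829 − (1.3850)² = 0.96470.

0.965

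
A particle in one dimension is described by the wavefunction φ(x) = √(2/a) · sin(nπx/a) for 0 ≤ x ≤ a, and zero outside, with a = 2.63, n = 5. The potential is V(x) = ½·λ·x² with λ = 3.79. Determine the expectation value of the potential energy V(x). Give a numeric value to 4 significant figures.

4.343

⟨V⟩ = ∫ V(x)·|φ|² dx.
With sin²θ = (1 − cos2θ)/2 on 0 ≤ x ≤ a: ∫sin²(nπx/a) dx = a/2, ∫x·sin²(nπx/a) dx = a²/4, ∫x²·sin²(nπx/a) dx = a³·(1/6 − 1/(4n²π²)); higher powers xᵏ the same way, integrating xᵏ·cos(2nπx/a) by parts.
⟨V⟩ = 4.3426.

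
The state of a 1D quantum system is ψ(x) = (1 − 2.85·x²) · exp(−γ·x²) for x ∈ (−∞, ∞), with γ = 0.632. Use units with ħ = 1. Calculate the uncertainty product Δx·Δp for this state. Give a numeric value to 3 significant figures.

2.48

Δx = √(⟨x²⟩−⟨x⟩²), Δp = √(⟨p²⟩−⟨p⟩²).
Expand each integrand as polynomial × e^(−2γx²) and use ∫x^(2j)·e^(−2γx²) dx = (2j−1)!!/(4γ)^j · √(π/(2γ)), odd powers → 0; here √(π/(2γ)) = 1.5765. Differentiate with the product rule, d/dx e^(−γx²) = −2γx·e^(−γx²).
Normalization: ∫|ψ|² dx = 4.0330.
⟨x⟩ = 0.0000, ⟨x²⟩ = 2.0566 ⇒ Δx = 1.4341.
⟨p⟩ = 0.0000, ⟨p²⟩ = 3.0021 ⇒ Δp = 1.7326.
Δx·Δp = 2.4848.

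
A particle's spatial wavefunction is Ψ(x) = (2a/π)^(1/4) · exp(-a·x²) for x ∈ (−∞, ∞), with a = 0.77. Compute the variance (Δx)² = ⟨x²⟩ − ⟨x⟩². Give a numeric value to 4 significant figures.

0.3247

Compute ⟨x⟩ and ⟨x²⟩ separately, then (Δx)² = ⟨x²⟩ − ⟨x⟩².
Gaussian moments: ∫x^(2j)·e^(−2ax²) dx = (2j−1)!!/(4a)^j · √(π/(2a)), odd powers integrate to 0; here √(π/(2a)) = 1.4283.
⟨x⟩ = 0.0000 and ⟨x²⟩ = 0.32468.
(Δx)² = 0.32468 − (0.0000)² = 0.32468.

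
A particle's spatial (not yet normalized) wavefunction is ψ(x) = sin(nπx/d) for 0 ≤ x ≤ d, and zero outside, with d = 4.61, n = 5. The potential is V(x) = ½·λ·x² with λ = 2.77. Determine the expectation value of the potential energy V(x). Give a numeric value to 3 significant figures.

9.75

⟨V⟩ = ∫ V(x)·|ψ|² dx / ∫|ψ|² dx.
With sin²θ = (1 − cos2θ)/2 on 0 ≤ x ≤ d: ∫sin²(nπx/d) dx = d/2, ∫x·sin²(nπx/d) dx = d²/4, ∫x²·sin²(nπx/d) dx = d³·(1/6 − 1/(4n²π²)); higher powers xᵏ the same way, integrating xᵏ·cos(2nπx/d) by parts.
State is unnormalized: ∫|ψ|² dx = 2.3050, and ∫ψ*·V(x)·ψ dx = 22.478, so ⟨V⟩ = 22.478 / 2.3050.
⟨V⟩ = 9.7517.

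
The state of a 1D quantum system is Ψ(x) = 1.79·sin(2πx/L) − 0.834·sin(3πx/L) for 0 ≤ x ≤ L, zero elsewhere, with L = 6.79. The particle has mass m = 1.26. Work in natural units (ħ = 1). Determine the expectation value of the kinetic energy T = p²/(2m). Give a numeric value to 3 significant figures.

0.416

T = −(ħ²/2m) d²/dx², so ⟨T⟩ = −(ħ²/2m) ∫ Ψ*·Ψ'' dx / ∫|Ψ|² dx; with m = 1.26.
d²/dx² sin(jπx/L) = −(jπ/L)²·sin(jπx/L); on 0 ≤ x ≤ L, ∫sin²(jπx/L) dx = L/2 and ∫sin(jπx/L)·sin(lπx/L) dx = 0 for j ≠ l, so only diagonal terms survive in ∫|Ψ|² and ∫Ψ·Ψ″; ∫Ψ·Ψ′ dx = [Ψ²/2] between the walls = 0.
State is unnormalized: ∫|Ψ|² dx = 13.239, and ∫Ψ*·(−ħ²/2m · Ψ'') dx = 5.5017, so ⟨T⟩ = 5.5017 / 13.239.
⟨T⟩ = 0.41556.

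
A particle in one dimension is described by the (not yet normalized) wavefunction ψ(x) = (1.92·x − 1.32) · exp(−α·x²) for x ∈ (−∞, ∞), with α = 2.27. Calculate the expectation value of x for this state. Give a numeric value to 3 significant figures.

⟨x⟩ = ∫ x·|ψ|² dx / ∫|ψ|² dx (integrals over the domain).
Expand each integrand as polynomial × e^(−2αx²) and use ∫x^(2j)·e^(−2αx²) dx = (2j−1)!!/(4α)^j · √(π/(2α)), odd powers → 0; here √(π/(2α)) = 0.83185.
State is unnormalized: ∫|ψ|² dx = 1.7871, and ∫ψ*·x·ψ dx = -0.46437, so ⟨x⟩ = -0.46437 / 1.7871.
⟨x⟩ = -0.25984.

-0.260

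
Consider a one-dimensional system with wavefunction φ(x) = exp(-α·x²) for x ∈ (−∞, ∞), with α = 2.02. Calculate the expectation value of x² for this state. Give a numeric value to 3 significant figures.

0.124

⟨x²⟩ = ∫ x²·|φ|² dx / ∫|φ|² dx (integrals over the domain).
Gaussian moments: ∫x^(2j)·e^(−2αx²) dx = (2j−1)!!/(4α)^j · √(π/(2α)), odd powers integrate to 0; here √(π/(2α)) = 0.88183.
State is unnormalized: ∫|φ|² dx = 0.88183, and ∫φ*·x²·φ dx = 0.10914, so ⟨x²⟩ = 0.10914 / 0.88183.
⟨x²⟩ = 0.12376.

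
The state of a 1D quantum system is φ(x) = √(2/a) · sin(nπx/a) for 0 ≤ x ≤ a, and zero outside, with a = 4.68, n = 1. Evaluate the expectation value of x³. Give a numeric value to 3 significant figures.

⟨x³⟩ = ∫ x³·|φ|² dx (integrals over the domain).
With sin²θ = (1 − cos2θ)/2 on 0 ≤ x ≤ a: ∫sin²(nπx/a) dx = a/2, ∫x·sin²(nπx/a) dx = a²/4, ∫x²·sin²(nπx/a) dx = a³·(1/6 − 1/(4n²π²)); higher powers xᵏ the same way, integrating xᵏ·cos(2nπx/a) by parts.
⟨x³⟩ = 17.836.

17.8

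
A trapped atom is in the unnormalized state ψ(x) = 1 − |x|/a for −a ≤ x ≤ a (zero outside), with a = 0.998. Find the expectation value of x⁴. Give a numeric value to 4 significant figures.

0.02834

⟨x⁴⟩ = ∫ x⁴·|ψ|² dx / ∫|ψ|² dx (integrals over the domain).
ψ is even, so ∫ over [−a, a] = 2∫₀ᵃ with ψ = 1 − x/a there: ∫₀ᵃ (1 − x/a)² dx = a/3, ∫₀ᵃ x²(1 − x/a)² dx = a³/30, ∫₀ᵃ x⁴(1 − x/a)² dx = a⁵/105.
State is unnormalized: ∫|ψ|² dx = 0.66533, and ∫ψ*·x⁴·ψ dx = 0.018858, so ⟨x⁴⟩ = 0.018858 / 0.66533.
⟨x⁴⟩ = 0.028344.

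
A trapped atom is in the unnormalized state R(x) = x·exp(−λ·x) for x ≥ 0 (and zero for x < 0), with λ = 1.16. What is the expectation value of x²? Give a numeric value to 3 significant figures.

2.23

⟨x²⟩ = ∫ x²·|R|² dx / ∫|R|² dx (integrals over the domain).
Every integrand reduces to terms xʲ·e^(−2λx) on [0, ∞); use ∫₀^∞ xʲ·e^(−2λx) dx = j!/(2λ)^(j+1).
State is unnormalized: ∫|R|² dx = 0.16016, and ∫R*·x²·R dx = 0.35708, so ⟨x²⟩ = 0.35708 / 0.16016.
⟨x²⟩ = 2.2295.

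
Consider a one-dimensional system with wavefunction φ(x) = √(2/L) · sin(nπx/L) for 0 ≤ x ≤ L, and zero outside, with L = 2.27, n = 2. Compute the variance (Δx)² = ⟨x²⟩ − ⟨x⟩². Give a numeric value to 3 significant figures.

0.364

Compute ⟨x⟩ and ⟨x²⟩ separately, then (Δx)² = ⟨x²⟩ − ⟨x⟩².
With sin²θ = (1 − cos2θ)/2 on 0 ≤ x ≤ L: ∫sin²(nπx/L) dx = L/2, ∫x·sin²(nπx/L) dx = L²/4, ∫x²·sin²(nπx/L) dx = L³·(1/6 − 1/(4n²π²)); higher powers xᵏ the same way, integrating xᵏ·cos(2nπx/L) by parts.
⟨x⟩ = 1.1350 and ⟨x²⟩ = 1.6524.
(Δx)² = 1.6524 − (1.1350)² = 0.36415.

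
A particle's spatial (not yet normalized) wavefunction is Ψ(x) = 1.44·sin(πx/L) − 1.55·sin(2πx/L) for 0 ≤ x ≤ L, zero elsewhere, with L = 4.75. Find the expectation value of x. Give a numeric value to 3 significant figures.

⟨x⟩ = ∫ x·|Ψ|² dx / ∫|Ψ|² dx (integrals over the domain).
On 0 ≤ x ≤ L (j ≠ l): ∫sin²(jπx/L) dx = L/2, ∫sin(jπx/L)·sin(lπx/L) dx = 0; diagonal moments ∫x·sin²(jπx/L) dx = L²/4, ∫x²·sin²(jπx/L) dx = L³·(1/6 − 1/(4j²π²)); cross terms ∫x·sin(jπx/L)·sin(lπx/L) dx = 0 for j + l even and −4jlL²/(π²(j² − l²)²) for j + l odd, ∫x²·sin(jπx/L)·sin(lπx/L) dx = (−1)^(j+l)·4jlL³/(π²(j² − l²)²); higher powers the same way via product-to-sum and parts.
State is unnormalized: ∫|Ψ|² dx = 10.631, and ∫Ψ*·x·Ψ dx = 34.319, so ⟨x⟩ = 34.319 / 10.631.
⟨x⟩ = 3.2283.

3.23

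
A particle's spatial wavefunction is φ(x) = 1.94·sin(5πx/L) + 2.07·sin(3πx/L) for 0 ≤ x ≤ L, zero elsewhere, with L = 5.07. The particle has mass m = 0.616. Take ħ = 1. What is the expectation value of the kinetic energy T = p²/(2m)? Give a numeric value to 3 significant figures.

5.14

T = −(ħ²/2m) d²/dx², so ⟨T⟩ = −(ħ²/2m) ∫ φ*·φ'' dx / ∫|φ|² dx; with m = 0.616.
d²/dx² sin(jπx/L) = −(jπ/L)²·sin(jπx/L); on 0 ≤ x ≤ L, ∫sin²(jπx/L) dx = L/2 and ∫sin(jπx/L)·sin(lπx/L) dx = 0 for j ≠ l, so only diagonal terms survive in ∫|φ|² and ∫φ·φ″; ∫φ·φ′ dx = [φ²/2] between the walls = 0.
State is unnormalized: ∫|φ|² dx = 20.403, and ∫φ*·(−ħ²/2m · φ'') dx = 104.80, so ⟨T⟩ = 104.80 / 20.403.
⟨T⟩ = 5.1366.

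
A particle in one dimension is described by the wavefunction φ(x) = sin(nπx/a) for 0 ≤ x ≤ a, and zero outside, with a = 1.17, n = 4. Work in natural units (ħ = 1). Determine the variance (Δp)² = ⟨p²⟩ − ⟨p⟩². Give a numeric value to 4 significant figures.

115.4

Compute ⟨p⟩ and ⟨p²⟩ separately; (Δp)² = ⟨p²⟩ − ⟨p⟩².
d/dx sin(nπx/a) = (nπ/a)·cos(nπx/a) and d²/dx² sin(nπx/a) = −(nπ/a)²·sin(nπx/a); on 0 ≤ x ≤ a, ∫sin²(nπx/a) dx = a/2 and ∫sin(nπx/a)·cos(nπx/a) dx = 0.
Normalization: ∫|φ|² dx = 0.58500.
⟨p⟩ = 0.0000 and ⟨p²⟩ = 115.36.
(Δp)² = 115.36 − (0.0000)² = 115.36.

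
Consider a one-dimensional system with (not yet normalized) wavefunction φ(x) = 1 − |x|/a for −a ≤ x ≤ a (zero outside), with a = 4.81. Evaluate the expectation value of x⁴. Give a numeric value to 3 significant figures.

15.3

⟨x⁴⟩ = ∫ x⁴·|φ|² dx / ∫|φ|² dx (integrals over the domain).
φ is even, so ∫ over [−a, a] = 2∫₀ᵃ with φ = 1 − x/a there: ∫₀ᵃ (1 − x/a)² dx = a/3, ∫₀ᵃ x²(1 − x/a)² dx = a³/30, ∫₀ᵃ x⁴(1 − x/a)² dx = a⁵/105.
State is unnormalized: ∫|φ|² dx = 3.2067, and ∫φ*·x⁴·φ dx = 49.042, so ⟨x⁴⟩ = 49.042 / 3.2067.
⟨x⁴⟩ = 15.294.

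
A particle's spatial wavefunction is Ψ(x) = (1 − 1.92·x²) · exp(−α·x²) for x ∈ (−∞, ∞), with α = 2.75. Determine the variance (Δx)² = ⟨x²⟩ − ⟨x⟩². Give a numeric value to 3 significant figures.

Compute ⟨x⟩ and ⟨x²⟩ separately, then (Δx)² = ⟨x²⟩ − ⟨x⟩².
Expand each integrand as polynomial × e^(−2αx²) and use ∫x^(2j)·e^(−2αx²) dx = (2j−1)!!/(4α)^j · √(π/(2α)), odd powers → 0; here √(π/(2α)) = 0.75578.
Normalization: ∫|Ψ|² dx = 0.56102.
⟨x⟩ = 0.0000 and ⟨x²⟩ = 0.050178.
(Δx)² = 0.050178 − (0.0000)² = 0.050178.

0.0502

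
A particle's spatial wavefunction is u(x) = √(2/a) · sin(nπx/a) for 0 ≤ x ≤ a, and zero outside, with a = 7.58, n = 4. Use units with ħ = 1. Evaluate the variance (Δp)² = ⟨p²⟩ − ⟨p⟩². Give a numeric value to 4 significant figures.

Compute ⟨p⟩ and ⟨p²⟩ separately; (Δp)² = ⟨p²⟩ − ⟨p⟩².
d/dx sin(nπx/a) = (nπ/a)·cos(nπx/a) and d²/dx² sin(nπx/a) = −(nπ/a)²·sin(nπx/a); on 0 ≤ x ≤ a, ∫sin²(nπx/a) dx = a/2 and ∫sin(nπx/a)·cos(nπx/a) dx = 0.
⟨p⟩ = 0.0000 and ⟨p²⟩ = 2.7484.
(Δp)² = 2.7484 − (0.0000)² = 2.7484.

2.748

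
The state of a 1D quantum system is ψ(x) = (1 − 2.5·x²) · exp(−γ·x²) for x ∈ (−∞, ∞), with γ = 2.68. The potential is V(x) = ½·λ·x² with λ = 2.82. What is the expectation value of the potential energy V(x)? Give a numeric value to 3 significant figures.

0.0786

⟨V⟩ = ∫ V(x)·|ψ|² dx / ∫|ψ|² dx.
Expand each integrand as polynomial × e^(−2γx²) and use ∫x^(2j)·e^(−2γx²) dx = (2j−1)!!/(4γ)^j · √(π/(2γ)), odd powers → 0; here √(π/(2γ)) = 0.76558.
State is unnormalized: ∫|ψ|² dx = 0.53341, and ∫ψ*·V(x)·ψ dx = 0.041945, so ⟨V⟩ = 0.041945 / 0.53341.
⟨V⟩ = 0.078634.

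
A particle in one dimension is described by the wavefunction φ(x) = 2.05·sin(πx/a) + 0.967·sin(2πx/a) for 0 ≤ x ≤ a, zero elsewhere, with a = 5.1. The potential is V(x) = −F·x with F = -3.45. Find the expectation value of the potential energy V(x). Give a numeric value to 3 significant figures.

6.35

⟨V⟩ = ∫ V(x)·|φ|² dx / ∫|φ|² dx.
On 0 ≤ x ≤ a (j ≠ l): ∫sin²(jπx/a) dx = a/2, ∫sin(jπx/a)·sin(lπx/a) dx = 0; diagonal moments ∫x·sin²(jπx/a) dx = a²/4, ∫x²·sin²(jπx/a) dx = a³·(1/6 − 1/(4j²π²)); cross terms ∫x·sin(jπx/a)·sin(lπx/a) dx = 0 for j + l even and −4jla²/(π²(j² − l²)²) for j + l odd, ∫x²·sin(jπx/a)·sin(lπx/a) dx = (−1)^(j+l)·4jla³/(π²(j² − l²)²); higher powers the same way via product-to-sum and parts.
State is unnormalized: ∫|φ|² dx = 13.101, and ∫φ*·V(x)·φ dx = 83.213, so ⟨V⟩ = 83.213 / 13.101.
⟨V⟩ = 6.3517.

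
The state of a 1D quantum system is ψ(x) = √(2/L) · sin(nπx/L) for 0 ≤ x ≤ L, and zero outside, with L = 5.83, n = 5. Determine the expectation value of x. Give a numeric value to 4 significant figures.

2.915

⟨x⟩ = ∫ x·|ψ|² dx (integrals over the domain).
With sin²θ = (1 − cos2θ)/2 on 0 ≤ x ≤ L: ∫sin²(nπx/L) dx = L/2, ∫x·sin²(nπx/L) dx = L²/4, ∫x²·sin²(nπx/L) dx = L³·(1/6 − 1/(4n²π²)); higher powers xᵏ the same way, integrating xᵏ·cos(2nπx/L) by parts.
⟨x⟩ = 2.9150.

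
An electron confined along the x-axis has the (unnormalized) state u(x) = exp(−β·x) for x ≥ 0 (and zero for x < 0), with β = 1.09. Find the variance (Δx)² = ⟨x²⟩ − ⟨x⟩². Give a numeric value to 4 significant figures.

Compute ⟨x⟩ and ⟨x²⟩ separately, then (Δx)² = ⟨x²⟩ − ⟨x⟩².
Every integrand reduces to terms xʲ·e^(−2βx) on [0, ∞); use ∫₀^∞ xʲ·e^(−2βx) dx = j!/(2β)^(j+1).
Normalization: ∫|u|² dx = 0.45872.
⟨x⟩ = 0.45872 and ⟨x²⟩ = 0.42084.
(Δx)² = 0.42084 − (0.45872)² = 0.21042.

0.2104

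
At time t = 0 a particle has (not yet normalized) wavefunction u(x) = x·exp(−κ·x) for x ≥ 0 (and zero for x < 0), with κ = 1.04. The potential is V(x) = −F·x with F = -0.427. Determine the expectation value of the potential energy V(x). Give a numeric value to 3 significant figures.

0.616

⟨V⟩ = ∫ V(x)·|u|² dx / ∫|u|² dx.
Every integrand reduces to terms xʲ·e^(−2κx) on [0, ∞); use ∫₀^∞ xʲ·e^(−2κx) dx = j!/(2κ)^(j+1).
State is unnormalized: ∫|u|² dx = 0.22225, and ∫u*·V(x)·u dx = 0.13688, so ⟨V⟩ = 0.13688 / 0.22225.
⟨V⟩ = 0.61587.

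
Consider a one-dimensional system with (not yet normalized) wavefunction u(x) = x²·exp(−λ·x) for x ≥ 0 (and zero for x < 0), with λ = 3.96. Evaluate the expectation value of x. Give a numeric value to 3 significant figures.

0.631

⟨x⟩ = ∫ x·|u|² dx / ∫|u|² dx (integrals over the domain).
Every integrand reduces to terms xʲ·e^(−2λx) on [0, ∞); use ∫₀^∞ xʲ·e^(−2λx) dx = j!/(2λ)^(j+1).
State is unnormalized: ∫|u|² dx = 0.00077017, and ∫u*·x·u dx = 0.00048622, so ⟨x⟩ = 0.00048622 / 0.00077017.
⟨x⟩ = 0.63131.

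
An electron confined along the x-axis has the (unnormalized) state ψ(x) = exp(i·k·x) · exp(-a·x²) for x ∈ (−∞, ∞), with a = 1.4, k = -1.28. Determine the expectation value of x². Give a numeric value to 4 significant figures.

0.1786

⟨x²⟩ = ∫ x²·|ψ|² dx / ∫|ψ|² dx (integrals over the domain).
Gaussian moments: ∫x^(2j)·e^(−2ax²) dx = (2j−1)!!/(4a)^j · √(π/(2a)), odd powers integrate to 0; here √(π/(2a)) = 1.0592.
State is unnormalized: ∫|ψ|² dx = 1.0592, and ∫ψ*·x²·ψ dx = 0.18915, so ⟨x²⟩ = 0.18915 / 1.0592.
⟨x²⟩ = 0.17857.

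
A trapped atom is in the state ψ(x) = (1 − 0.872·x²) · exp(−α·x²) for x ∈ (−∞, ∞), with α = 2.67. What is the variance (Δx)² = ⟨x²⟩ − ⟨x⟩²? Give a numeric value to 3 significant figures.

Compute ⟨x⟩ and ⟨x²⟩ separately, then (Δx)² = ⟨x²⟩ − ⟨x⟩².
Expand each integrand as polynomial × e^(−2αx²) and use ∫x^(2j)·e^(−2αx²) dx = (2j−1)!!/(4α)^j · √(π/(2α)), odd powers → 0; here √(π/(2α)) = 0.76702.
Normalization: ∫|ψ|² dx = 0.65710.
⟨x⟩ = 0.0000 and ⟨x²⟩ = 0.066681.
(Δx)² = 0.066681 − (0.0000)² = 0.066681.

0.0667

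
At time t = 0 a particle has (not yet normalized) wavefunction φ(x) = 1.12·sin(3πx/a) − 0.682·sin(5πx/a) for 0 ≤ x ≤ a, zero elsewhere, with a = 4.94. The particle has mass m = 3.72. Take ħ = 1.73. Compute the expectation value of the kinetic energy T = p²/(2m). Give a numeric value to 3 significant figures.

2.17

T = −(ħ²/2m) d²/dx², so ⟨T⟩ = −(ħ²/2m) ∫ φ*·φ'' dx / ∫|φ|² dx; with m = 3.72.
d²/dx² sin(jπx/a) = −(jπ/a)²·sin(jπx/a); on 0 ≤ x ≤ a, ∫sin²(jπx/a) dx = a/2 and ∫sin(jπx/a)·sin(lπx/a) dx = 0 for j ≠ l, so only diagonal terms survive in ∫|φ|² and ∫φ·φ″; ∫φ·φ′ dx = [φ²/2] between the walls = 0.
State is unnormalized: ∫|φ|² dx = 4.2472, and ∫φ*·(−ħ²/2m · φ'') dx = 9.2094, so ⟨T⟩ = 9.2094 / 4.2472.
⟨T⟩ = 2.1683.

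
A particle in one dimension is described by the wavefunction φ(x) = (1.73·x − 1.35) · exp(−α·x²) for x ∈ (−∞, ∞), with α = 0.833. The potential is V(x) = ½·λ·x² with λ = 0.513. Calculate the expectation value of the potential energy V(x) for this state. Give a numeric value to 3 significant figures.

⟨V⟩ = ∫ V(x)·|φ|² dx / ∫|φ|² dx.
Expand each integrand as polynomial × e^(−2αx²) and use ∫x^(2j)·e^(−2αx²) dx = (2j−1)!!/(4α)^j · √(π/(2α)), odd powers → 0; here √(π/(2α)) = 1.3732.
State is unnormalized: ∫|φ|² dx = 3.7361, and ∫φ*·V(x)·φ dx = 0.47752, so ⟨V⟩ = 0.47752 / 3.7361.
⟨V⟩ = 0.12781.

0.128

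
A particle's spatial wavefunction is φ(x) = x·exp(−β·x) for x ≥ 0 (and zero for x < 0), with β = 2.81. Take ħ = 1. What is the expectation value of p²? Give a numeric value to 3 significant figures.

p² φ = −ħ² d²φ/dx²; ⟨p²⟩ = −ħ² ∫ φ*·φ'' dx / ∫|φ|² dx.
Differentiate x·exp(−β·x) with the product rule; every integrand then reduces to terms xʲ·e^(−2βx) on [0, ∞), with ∫₀^∞ xʲ·e^(−2βx) dx = j!/(2β)^(j+1).
State is unnormalized: ∫|φ|² dx = 0.011267, and ∫φ*·(−ħ² φ'') dx = 0.088968, so ⟨p²⟩ = 0.088968 / 0.011267.
⟨p²⟩ = 7.8961.

7.90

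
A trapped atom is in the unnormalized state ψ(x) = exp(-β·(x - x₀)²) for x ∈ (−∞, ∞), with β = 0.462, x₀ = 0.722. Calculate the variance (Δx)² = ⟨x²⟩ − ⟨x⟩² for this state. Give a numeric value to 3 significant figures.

0.541

Compute ⟨x⟩ and ⟨x²⟩ separately, then (Δx)² = ⟨x²⟩ − ⟨x⟩².
Gaussian moments (u = x − x₀): ∫u^(2j)·e^(−2βu²) du = (2j−1)!!/(4β)^j · √(π/(2β)), odd powers integrate to 0; here √(π/(2β)) = 1.8439.
Normalization: ∫|ψ|² dx = 1.8439.
⟨x⟩ = 0.72200 and ⟨x²⟩ = 1.0624.
(Δx)² = 1.0624 − (0.72200)² = 0.54113.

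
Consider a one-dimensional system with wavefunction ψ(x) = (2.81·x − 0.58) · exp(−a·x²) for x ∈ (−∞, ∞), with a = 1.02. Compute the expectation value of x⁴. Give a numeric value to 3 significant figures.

0.794

⟨x⁴⟩ = ∫ x⁴·|ψ|² dx / ∫|ψ|² dx (integrals over the domain).
Expand each integrand as polynomial × e^(−2ax²) and use ∫x^(2j)·e^(−2ax²) dx = (2j−1)!!/(4a)^j · √(π/(2a)), odd powers → 0; here √(π/(2a)) = 1.2410.
State is unnormalized: ∫|ψ|² dx = 2.8191, and ∫ψ*·x⁴·ψ dx = 2.2394, so ⟨x⁴⟩ = 2.2394 / 2.8191.
⟨x⁴⟩ = 0.79435.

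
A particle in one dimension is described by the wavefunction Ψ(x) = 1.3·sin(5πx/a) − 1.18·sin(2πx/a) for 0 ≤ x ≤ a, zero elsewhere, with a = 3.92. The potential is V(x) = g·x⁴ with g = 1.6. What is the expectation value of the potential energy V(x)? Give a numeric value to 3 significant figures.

⟨V⟩ = ∫ V(x)·|Ψ|² dx / ∫|Ψ|² dx.
On 0 ≤ x ≤ a (j ≠ l): ∫sin²(jπx/a) dx = a/2, ∫sin(jπx/a)·sin(lπx/a) dx = 0; diagonal moments ∫x·sin²(jπx/a) dx = a²/4, ∫x²·sin²(jπx/a) dx = a³·(1/6 − 1/(4j²π²)); cross terms ∫x·sin(jπx/a)·sin(lπx/a) dx = 0 for j + l even and −4jla²/(π²(j² − l²)²) for j + l odd, ∫x²·sin(jπx/a)·sin(lπx/a) dx = (−1)^(j+l)·4jla³/(π²(j² − l²)²); higher powers the same way via product-to-sum and parts.
State is unnormalized: ∫|Ψ|² dx = 6.0415, and ∫Ψ*·V(x)·Ψ dx = 503.17, so ⟨V⟩ = 503.17 / 6.0415.
⟨V⟩ = 83.285.

83.3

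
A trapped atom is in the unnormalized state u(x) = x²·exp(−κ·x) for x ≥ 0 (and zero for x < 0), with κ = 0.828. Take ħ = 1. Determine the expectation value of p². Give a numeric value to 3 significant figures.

0.229

p² u = −ħ² d²u/dx²; ⟨p²⟩ = −ħ² ∫ u*·u'' dx / ∫|u|² dx.
Differentiate x²·exp(−κ·x) with the product rule; every integrand then reduces to terms xʲ·e^(−2κx) on [0, ∞), with ∫₀^∞ xʲ·e^(−2κx) dx = j!/(2κ)^(j+1).
State is unnormalized: ∫|u|² dx = 1.9271, and ∫u*·(−ħ² u'') dx = 0.44040, so ⟨p²⟩ = 0.44040 / 1.9271.
⟨p²⟩ = 0.22853.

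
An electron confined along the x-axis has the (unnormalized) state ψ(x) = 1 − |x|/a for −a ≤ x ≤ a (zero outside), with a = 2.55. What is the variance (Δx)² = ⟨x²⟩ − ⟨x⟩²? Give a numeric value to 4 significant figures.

Compute ⟨x⟩ and ⟨x²⟩ separately, then (Δx)² = ⟨x²⟩ − ⟨x⟩².
ψ is even, so ∫ over [−a, a] = 2∫₀ᵃ with ψ = 1 − x/a there: ∫₀ᵃ (1 − x/a)² dx = a/3, ∫₀ᵃ x²(1 − x/a)² dx = a³/30, ∫₀ᵃ x⁴(1 − x/a)² dx = a⁵/105.
Normalization: ∫|ψ|² dx = 1.7000.
⟨x⟩ = 0.0000 and ⟨x²⟩ = 0.65025.
(Δx)² = 0.65025 − (0.0000)² = 0.65025.

0.6503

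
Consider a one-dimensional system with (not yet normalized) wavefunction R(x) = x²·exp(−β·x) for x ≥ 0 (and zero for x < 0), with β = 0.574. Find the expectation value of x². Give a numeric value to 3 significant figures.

22.8

⟨x²⟩ = ∫ x²·|R|² dx / ∫|R|² dx (integrals over the domain).
Every integrand reduces to terms xʲ·e^(−2βx) on [0, ∞); use ∫₀^∞ xʲ·e^(−2βx) dx = j!/(2β)^(j+1).
State is unnormalized: ∫|R|² dx = 12.037, and ∫R*·x²·R dx = 273.99, so ⟨x²⟩ = 273.99 / 12.037.
⟨x²⟩ = 22.763.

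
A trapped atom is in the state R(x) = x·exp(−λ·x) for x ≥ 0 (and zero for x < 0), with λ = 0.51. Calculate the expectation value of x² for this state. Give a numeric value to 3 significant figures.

⟨x²⟩ = ∫ x²·|R|² dx / ∫|R|² dx (integrals over the domain).
Every integrand reduces to terms xʲ·e^(−2λx) on [0, ∞); use ∫₀^∞ xʲ·e^(−2λx) dx = j!/(2λ)^(j+1).
State is unnormalized: ∫|R|² dx = 1.8846, and ∫R*·x²·R dx = 21.738, so ⟨x²⟩ = 21.738 / 1.8846.
⟨x²⟩ = 11.534.

11.5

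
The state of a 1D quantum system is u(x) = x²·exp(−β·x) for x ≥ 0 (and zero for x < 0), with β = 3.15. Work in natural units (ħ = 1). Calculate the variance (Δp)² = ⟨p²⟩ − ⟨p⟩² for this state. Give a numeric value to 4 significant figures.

Compute ⟨p⟩ and ⟨p²⟩ separately; (Δp)² = ⟨p²⟩ − ⟨p⟩².
Differentiate x²·exp(−β·x) with the product rule; every integrand then reduces to terms xʲ·e^(−2βx) on [0, ∞), with ∫₀^∞ xʲ·e^(−2βx) dx = j!/(2β)^(j+1).
Normalization: ∫|u|² dx = 0.0024183.
⟨p⟩ = 0.0000 and ⟨p²⟩ = 3.3075.
(Δp)² = 3.3075 − (0.0000)² = 3.3075.

3.308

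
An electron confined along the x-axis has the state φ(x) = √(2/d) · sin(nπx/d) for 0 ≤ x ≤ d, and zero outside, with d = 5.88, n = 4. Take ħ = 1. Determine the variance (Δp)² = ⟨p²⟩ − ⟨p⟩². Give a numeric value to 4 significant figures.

Compute ⟨p⟩ and ⟨p²⟩ separately; (Δp)² = ⟨p²⟩ − ⟨p⟩².
d/dx sin(nπx/d) = (nπ/d)·cos(nπx/d) and d²/dx² sin(nπx/d) = −(nπ/d)²·sin(nπx/d); on 0 ≤ x ≤ d, ∫sin²(nπx/d) dx = d/2 and ∫sin(nπx/d)·cos(nπx/d) dx = 0.
⟨p⟩ = 0.0000 and ⟨p²⟩ = 4.5674.
(Δp)² = 4.5674 − (0.0000)² = 4.5674.

4.567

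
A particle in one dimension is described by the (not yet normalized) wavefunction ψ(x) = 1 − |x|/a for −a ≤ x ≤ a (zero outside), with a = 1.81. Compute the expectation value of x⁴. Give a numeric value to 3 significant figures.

0.307

⟨x⁴⟩ = ∫ x⁴·|ψ|² dx / ∫|ψ|² dx (integrals over the domain).
ψ is even, so ∫ over [−a, a] = 2∫₀ᵃ with ψ = 1 − x/a there: ∫₀ᵃ (1 − x/a)² dx = a/3, ∫₀ᵃ x²(1 − x/a)² dx = a³/30, ∫₀ᵃ x⁴(1 − x/a)² dx = a⁵/105.
State is unnormalized: ∫|ψ|² dx = 1.2067, and ∫ψ*·x⁴·ψ dx = 0.37003, so ⟨x⁴⟩ = 0.37003 / 1.2067.
⟨x⁴⟩ = 0.30665.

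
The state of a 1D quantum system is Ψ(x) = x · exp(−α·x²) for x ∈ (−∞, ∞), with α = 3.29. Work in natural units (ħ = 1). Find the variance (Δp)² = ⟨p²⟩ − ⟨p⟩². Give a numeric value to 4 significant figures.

Compute ⟨p⟩ and ⟨p²⟩ separately; (Δp)² = ⟨p²⟩ − ⟨p⟩².
Expand each integrand as polynomial × e^(−2αx²) and use ∫x^(2j)·e^(−2αx²) dx = (2j−1)!!/(4α)^j · √(π/(2α)), odd powers → 0; here √(π/(2α)) = 0.69097. Differentiate with the product rule, d/dx e^(−αx²) = −2αx·e^(−αx²).
Normalization: ∫|Ψ|² dx = 0.052506.
⟨p⟩ = 0.0000 and ⟨p²⟩ = 9.8700.
(Δp)² = 9.8700 − (0.0000)² = 9.8700.

9.870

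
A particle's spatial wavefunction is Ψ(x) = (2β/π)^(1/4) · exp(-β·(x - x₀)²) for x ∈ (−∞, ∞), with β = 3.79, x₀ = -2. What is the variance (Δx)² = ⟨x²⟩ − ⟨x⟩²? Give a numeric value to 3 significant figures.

Compute ⟨x⟩ and ⟨x²⟩ separately, then (Δx)² = ⟨x²⟩ − ⟨x⟩².
Gaussian moments (u = x − x₀): ∫u^(2j)·e^(−2βu²) du = (2j−1)!!/(4β)^j · √(π/(2β)), odd powers integrate to 0; here √(π/(2β)) = 0.64378.
⟨x⟩ = -2.0000 and ⟨x²⟩ = 4.0660.
(Δx)² = 4.0660 − (-2.0000)² = 0.065963.

0.0660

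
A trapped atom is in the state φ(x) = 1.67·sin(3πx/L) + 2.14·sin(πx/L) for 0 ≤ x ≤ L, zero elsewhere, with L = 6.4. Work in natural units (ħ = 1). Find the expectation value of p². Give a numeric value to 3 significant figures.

p² φ = −ħ² d²φ/dx²; ⟨p²⟩ = −ħ² ∫ φ*·φ'' dx / ∫|φ|² dx.
d²/dx² sin(jπx/L) = −(jπ/L)²·sin(jπx/L); on 0 ≤ x ≤ L, ∫sin²(jπx/L) dx = L/2 and ∫sin(jπx/L)·sin(lπx/L) dx = 0 for j ≠ l, so only diagonal terms survive in ∫|φ|² and ∫φ·φ″; ∫φ·φ′ dx = [φ²/2] between the walls = 0.
State is unnormalized: ∫|φ|² dx = 23.579, and ∫φ*·(−ħ² φ'') dx = 22.885, so ⟨p²⟩ = 22.885 / 23.579.
⟨p²⟩ = 0.97056.

0.971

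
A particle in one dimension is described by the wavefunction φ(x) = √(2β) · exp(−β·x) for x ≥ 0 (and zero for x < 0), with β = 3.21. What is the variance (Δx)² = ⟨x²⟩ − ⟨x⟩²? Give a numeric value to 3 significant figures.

0.0243

Compute ⟨x⟩ and ⟨x²⟩ separately, then (Δx)² = ⟨x²⟩ − ⟨x⟩².
Every integrand reduces to terms xʲ·e^(−2βx) on [0, ∞); use ∫₀^∞ xʲ·e^(−2βx) dx = j!/(2β)^(j+1).
⟨x⟩ = 0.15576 and ⟨x²⟩ = 0.048524.
(Δx)² = 0.048524 − (0.15576)² = 0.024262.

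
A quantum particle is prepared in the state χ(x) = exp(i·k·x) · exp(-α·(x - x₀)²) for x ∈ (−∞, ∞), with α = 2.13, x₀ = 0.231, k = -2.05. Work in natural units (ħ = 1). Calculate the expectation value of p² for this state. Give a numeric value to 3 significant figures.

p² χ = −ħ² d²χ/dx²; ⟨p²⟩ = −ħ² ∫ χ*·χ'' dx / ∫|χ|² dx.
Gaussian moments (u = x − x₀): ∫u^(2j)·e^(−2αu²) du = (2j−1)!!/(4α)^j · √(π/(2α)), odd powers integrate to 0; here √(π/(2α)) = 0.85876. Derivatives: χ′ = (ik − 2αu)·χ, χ″ = ((ik − 2αu)² − 2α)·χ; the odd-in-u pieces drop out.
State is unnormalized: ∫|χ|² dx = 0.85876, and ∫χ*·(−ħ² χ'') dx = 5.4381, so ⟨p²⟩ = 5.4381 / 0.85876.
⟨p²⟩ = 6.3325.

6.33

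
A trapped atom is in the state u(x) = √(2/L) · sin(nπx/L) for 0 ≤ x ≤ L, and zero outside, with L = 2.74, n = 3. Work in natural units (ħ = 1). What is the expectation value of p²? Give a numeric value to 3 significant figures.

11.8

p² u = −ħ² d²u/dx²; ⟨p²⟩ = −ħ² ∫ u*·u'' dx.
d/dx sin(nπx/L) = (nπ/L)·cos(nπx/L) and d²/dx² sin(nπx/L) = −(nπ/L)²·sin(nπx/L); on 0 ≤ x ≤ L, ∫sin²(nπx/L) dx = L/2 and ∫sin(nπx/L)·cos(nπx/L) dx = 0.
⟨p²⟩ = 11.832.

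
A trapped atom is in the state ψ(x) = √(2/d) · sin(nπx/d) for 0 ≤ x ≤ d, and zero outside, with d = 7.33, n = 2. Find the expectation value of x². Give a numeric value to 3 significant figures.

17.2

⟨x²⟩ = ∫ x²·|ψ|² dx (integrals over the domain).
With sin²θ = (1 − cos2θ)/2 on 0 ≤ x ≤ d: ∫sin²(nπx/d) dx = d/2, ∫x·sin²(nπx/d) dx = d²/4, ∫x²·sin²(nπx/d) dx = d³·(1/6 − 1/(4n²π²)); higher powers xᵏ the same way, integrating xᵏ·cos(2nπx/d) by parts.
⟨x²⟩ = 17.229.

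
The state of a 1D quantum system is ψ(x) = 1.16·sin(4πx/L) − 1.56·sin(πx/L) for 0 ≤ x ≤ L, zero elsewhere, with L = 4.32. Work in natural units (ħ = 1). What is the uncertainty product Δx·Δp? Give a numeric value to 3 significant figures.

1.76

Δx = √(⟨x²⟩−⟨x⟩²), Δp = √(⟨p²⟩−⟨p⟩²).
On 0 ≤ x ≤ L (j ≠ l): ∫sin²(jπx/L) dx = L/2, ∫sin(jπx/L)·sin(lπx/L) dx = 0; diagonal moments ∫x·sin²(jπx/L) dx = L²/4, ∫x²·sin²(jπx/L) dx = L³·(1/6 − 1/(4j²π²)); cross terms ∫x·sin(jπx/L)·sin(lπx/L) dx = 0 for j + l even and −4jlL²/(π²(j² − l²)²) for j + l odd, ∫x²·sin(jπx/L)·sin(lπx/L) dx = (−1)^(j+l)·4jlL³/(π²(j² − l²)²); higher powers the same way via product-to-sum and parts. d²/dx² sin(jπx/L) = −(jπ/L)²·sin(jπx/L); on 0 ≤ x ≤ L, ∫sin²(jπx/L) dx = L/2 and ∫sin(jπx/L)·sin(lπx/L) dx = 0 for j ≠ l, so only diagonal terms survive in ∫|ψ|² and ∫ψ·ψ″; ∫ψ·ψ′ dx = [ψ²/2] between the walls = 0.
Normalization: ∫|ψ|² dx = 8.1631.
⟨x⟩ = 2.2196, ⟨x²⟩ = 5.8485 ⇒ Δx = 0.96010.
⟨p⟩ = 0.0000, ⟨p²⟩ = 3.3533 ⇒ Δp = 1.8312.
Δx·Δp = 1.7581.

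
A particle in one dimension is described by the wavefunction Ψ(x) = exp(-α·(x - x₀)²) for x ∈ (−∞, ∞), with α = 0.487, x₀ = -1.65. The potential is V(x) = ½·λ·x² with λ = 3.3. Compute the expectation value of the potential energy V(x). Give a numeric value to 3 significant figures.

5.34

⟨V⟩ = ∫ V(x)·|Ψ|² dx / ∫|Ψ|² dx.
Gaussian moments (u = x − x₀): ∫u^(2j)·e^(−2αu²) du = (2j−1)!!/(4α)^j · √(π/(2α)), odd powers integrate to 0; here √(π/(2α)) = 1.7960.
State is unnormalized: ∫|Ψ|² dx = 1.7960, and ∫Ψ*·V(x)·Ψ dx = 9.5889, so ⟨V⟩ = 9.5889 / 1.7960.
⟨V⟩ = 5.3391.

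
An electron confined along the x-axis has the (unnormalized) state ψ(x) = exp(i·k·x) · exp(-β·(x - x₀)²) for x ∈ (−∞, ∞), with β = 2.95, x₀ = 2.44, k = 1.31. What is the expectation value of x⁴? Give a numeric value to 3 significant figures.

⟨x⁴⟩ = ∫ x⁴·|ψ|² dx / ∫|ψ|² dx (integrals over the domain).
Gaussian moments (u = x − x₀): ∫u^(2j)·e^(−2βu²) du = (2j−1)!!/(4β)^j · √(π/(2β)), odd powers integrate to 0; here √(π/(2β)) = 0.72971.
State is unnormalized: ∫|ψ|² dx = 0.72971, and ∫ψ*·x⁴·ψ dx = 28.089, so ⟨x⁴⟩ = 28.089 / 0.72971.
⟨x⁴⟩ = 38.494.

38.5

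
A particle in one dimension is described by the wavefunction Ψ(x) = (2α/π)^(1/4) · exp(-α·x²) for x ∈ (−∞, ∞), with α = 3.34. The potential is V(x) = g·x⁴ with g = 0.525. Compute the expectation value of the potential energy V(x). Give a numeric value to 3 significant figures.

0.00882

⟨V⟩ = ∫ V(x)·|Ψ|² dx.
Gaussian moments: ∫x^(2j)·e^(−2αx²) dx = (2j−1)!!/(4α)^j · √(π/(2α)), odd powers integrate to 0; here √(π/(2α)) = 0.68578.
⟨V⟩ = 0.0088240.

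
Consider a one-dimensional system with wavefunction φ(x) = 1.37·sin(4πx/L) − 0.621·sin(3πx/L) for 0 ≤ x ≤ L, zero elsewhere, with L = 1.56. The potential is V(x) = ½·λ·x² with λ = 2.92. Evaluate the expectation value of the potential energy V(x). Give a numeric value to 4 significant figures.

⟨V⟩ = ∫ V(x)·|φ|² dx / ∫|φ|² dx.
On 0 ≤ x ≤ L (j ≠ l): ∫sin²(jπx/L) dx = L/2, ∫sin(jπx/L)·sin(lπx/L) dx = 0; diagonal moments ∫x·sin²(jπx/L) dx = L²/4, ∫x²·sin²(jπx/L) dx = L³·(1/6 − 1/(4j²π²)); cross terms ∫x·sin(jπx/L)·sin(lπx/L) dx = 0 for j + l even and −4jlL²/(π²(j² − l²)²) for j + l odd, ∫x²·sin(jπx/L)·sin(lπx/L) dx = (−1)^(j+l)·4jlL³/(π²(j² − l²)²); higher powers the same way via product-to-sum and parts.
State is unnormalized: ∫|φ|² dx = 1.7648, and ∫φ*·V(x)·φ dx = 3.0037, so ⟨V⟩ = 3.0037 / 1.7648.
⟨V⟩ = 1.7020.

1.702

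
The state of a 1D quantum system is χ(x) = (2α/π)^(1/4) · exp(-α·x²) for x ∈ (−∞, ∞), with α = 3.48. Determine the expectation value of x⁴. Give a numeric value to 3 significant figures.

0.0155

⟨x⁴⟩ = ∫ x⁴·|χ|² dx (integrals over the domain).
Gaussian moments: ∫x^(2j)·e^(−2αx²) dx = (2j−1)!!/(4α)^j · √(π/(2α)), odd powers integrate to 0; here √(π/(2α)) = 0.67185.
⟨x⁴⟩ = 0.015483.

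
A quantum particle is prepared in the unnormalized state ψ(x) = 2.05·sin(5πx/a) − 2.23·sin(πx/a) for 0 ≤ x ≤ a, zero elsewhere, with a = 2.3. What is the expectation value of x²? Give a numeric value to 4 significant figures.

⟨x²⟩ = ∫ x²·|ψ|² dx / ∫|ψ|² dx (integrals over the domain).
On 0 ≤ x ≤ a (j ≠ l): ∫sin²(jπx/a) dx = a/2, ∫sin(jπx/a)·sin(lπx/a) dx = 0; diagonal moments ∫x·sin²(jπx/a) dx = a²/4, ∫x²·sin²(jπx/a) dx = a³·(1/6 − 1/(4j²π²)); cross terms ∫x·sin(jπx/a)·sin(lπx/a) dx = 0 for j + l even and −4jla²/(π²(j² − l²)²) for j + l odd, ∫x²·sin(jπx/a)·sin(lπx/a) dx = (−1)^(j+l)·4jla³/(π²(j² − l²)²); higher powers the same way via product-to-sum and parts.
State is unnormalized: ∫|ψ|² dx = 10.552, and ∫ψ*·x²·ψ dx = 16.630, so ⟨x²⟩ = 16.630 / 10.552.
⟨x²⟩ = 1.5761.

1.576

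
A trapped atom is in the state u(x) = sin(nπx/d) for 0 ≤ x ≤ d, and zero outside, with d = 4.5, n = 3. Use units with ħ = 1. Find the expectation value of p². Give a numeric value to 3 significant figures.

4.39

p² u = −ħ² d²u/dx²; ⟨p²⟩ = −ħ² ∫ u*·u'' dx / ∫|u|² dx.
d/dx sin(nπx/d) = (nπ/d)·cos(nπx/d) and d²/dx² sin(nπx/d) = −(nπ/d)²·sin(nπx/d); on 0 ≤ x ≤ d, ∫sin²(nπx/d) dx = d/2 and ∫sin(nπx/d)·cos(nπx/d) dx = 0.
State is unnormalized: ∫|u|² dx = 2.2500, and ∫u*·(−ħ² u'') dx = 9.8696, so ⟨p²⟩ = 9.8696 / 2.2500.
⟨p²⟩ = 4.3865.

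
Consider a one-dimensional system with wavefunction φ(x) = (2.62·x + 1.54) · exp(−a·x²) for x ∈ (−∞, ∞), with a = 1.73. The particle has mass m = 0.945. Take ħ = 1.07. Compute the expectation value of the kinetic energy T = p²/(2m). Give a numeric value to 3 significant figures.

1.67

T = −(ħ²/2m) d²/dx², so ⟨T⟩ = −(ħ²/2m) ∫ φ*·φ'' dx / ∫|φ|² dx; with m = 0.945.
Expand each integrand as polynomial × e^(−2ax²) and use ∫x^(2j)·e^(−2ax²) dx = (2j−1)!!/(4a)^j · √(π/(2a)), odd powers → 0; here √(π/(2a)) = 0.95288. Differentiate with the product rule, d/dx e^(−ax²) = −2ax·e^(−ax²).
State is unnormalized: ∫|φ|² dx = 3.2051, and ∫φ*·(−ħ²/2m · φ'') dx = 5.3400, so ⟨T⟩ = 5.3400 / 3.2051.
⟨T⟩ = 1.6661.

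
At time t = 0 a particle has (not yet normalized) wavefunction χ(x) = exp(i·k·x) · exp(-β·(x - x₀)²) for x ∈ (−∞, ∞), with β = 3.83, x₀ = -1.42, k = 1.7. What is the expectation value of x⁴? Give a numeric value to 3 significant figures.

⟨x⁴⟩ = ∫ x⁴·|χ|² dx / ∫|χ|² dx (integrals over the domain).
Gaussian moments (u = x − x₀): ∫u^(2j)·e^(−2βu²) du = (2j−1)!!/(4β)^j · √(π/(2β)), odd powers integrate to 0; here √(π/(2β)) = 0.64041.
State is unnormalized: ∫|χ|² dx = 0.64041, and ∫χ*·x⁴·χ dx = 3.1178, so ⟨x⁴⟩ = 3.1178 / 0.64041.
⟨x⁴⟩ = 4.8684.

4.87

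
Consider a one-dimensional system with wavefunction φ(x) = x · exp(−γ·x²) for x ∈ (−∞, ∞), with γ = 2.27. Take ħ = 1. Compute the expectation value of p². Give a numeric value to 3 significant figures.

6.81

p² φ = −ħ² d²φ/dx²; ⟨p²⟩ = −ħ² ∫ φ*·φ'' dx / ∫|φ|² dx.
Expand each integrand as polynomial × e^(−2γx²) and use ∫x^(2j)·e^(−2γx²) dx = (2j−1)!!/(4γ)^j · √(π/(2γ)), odd powers → 0; here √(π/(2γ)) = 0.83185. Differentiate with the product rule, d/dx e^(−γx²) = −2γx·e^(−γx²).
State is unnormalized: ∫|φ|² dx = 0.091614, and ∫φ*·(−ħ² φ'') dx = 0.62389, so ⟨p²⟩ = 0.62389 / 0.091614.
⟨p²⟩ = 6.8100.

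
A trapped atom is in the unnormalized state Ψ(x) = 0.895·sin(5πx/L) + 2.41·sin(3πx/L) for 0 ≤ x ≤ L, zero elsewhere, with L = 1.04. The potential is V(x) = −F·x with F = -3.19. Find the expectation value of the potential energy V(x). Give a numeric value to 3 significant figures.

1.66

⟨V⟩ = ∫ V(x)·|Ψ|² dx / ∫|Ψ|² dx.
On 0 ≤ x ≤ L (j ≠ l): ∫sin²(jπx/L) dx = L/2, ∫sin(jπx/L)·sin(lπx/L) dx = 0; diagonal moments ∫x·sin²(jπx/L) dx = L²/4, ∫x²·sin²(jπx/L) dx = L³·(1/6 − 1/(4j²π²)); cross terms ∫x·sin(jπx/L)·sin(lπx/L) dx = 0 for j + l even and −4jlL²/(π²(j² − l²)²) for j + l odd, ∫x²·sin(jπx/L)·sin(lπx/L) dx = (−1)^(j+l)·4jlL³/(π²(j² − l²)²); higher powers the same way via product-to-sum and parts.
State is unnormalized: ∫|Ψ|² dx = 3.4367, and ∫Ψ*·V(x)·Ψ dx = 5.7009, so ⟨V⟩ = 5.7009 / 3.4367.
⟨V⟩ = 1.6588.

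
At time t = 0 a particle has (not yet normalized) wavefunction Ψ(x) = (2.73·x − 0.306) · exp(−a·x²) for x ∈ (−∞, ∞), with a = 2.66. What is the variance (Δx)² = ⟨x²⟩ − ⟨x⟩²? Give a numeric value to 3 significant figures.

0.221

Compute ⟨x⟩ and ⟨x²⟩ separately, then (Δx)² = ⟨x²⟩ − ⟨x⟩².
Expand each integrand as polynomial × e^(−2ax²) and use ∫x^(2j)·e^(−2ax²) dx = (2j−1)!!/(4a)^j · √(π/(2a)), odd powers → 0; here √(π/(2a)) = 0.76846.
Normalization: ∫|Ψ|² dx = 0.61023.
⟨x⟩ = -0.19774 and ⟨x²⟩ = 0.25979.
(Δx)² = 0.25979 − (-0.19774)² = 0.22069.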